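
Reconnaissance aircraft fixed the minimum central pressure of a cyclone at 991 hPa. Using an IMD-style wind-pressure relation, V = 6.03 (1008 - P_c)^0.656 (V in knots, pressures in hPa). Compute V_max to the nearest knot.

ΔP = 1008 − 991 = 17 hPa.
17^0.656 ≈ 6.415.
V ≈ 6.03 × 6.415 ≈ 38.7 kt.

39 kt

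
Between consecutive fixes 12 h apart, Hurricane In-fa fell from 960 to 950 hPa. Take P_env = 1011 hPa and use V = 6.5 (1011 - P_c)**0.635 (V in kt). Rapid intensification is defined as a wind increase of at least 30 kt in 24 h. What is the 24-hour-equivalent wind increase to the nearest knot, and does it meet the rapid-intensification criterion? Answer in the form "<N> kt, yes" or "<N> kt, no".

V₁: ΔP = 51, V ≈ 6.5 × 51^0.635 ≈ 78.93 kt.
V₂: ΔP = 61, V ≈ 6.5 × 61^0.635 ≈ 88.43 kt.
ΔV over 12 h = 9.50 kt → 24 h equivalent = 9.50 × 24/12 ≈ 19.00 kt.
19 kt < 30 kt ⇒ not rapid intensification.

19 kt, no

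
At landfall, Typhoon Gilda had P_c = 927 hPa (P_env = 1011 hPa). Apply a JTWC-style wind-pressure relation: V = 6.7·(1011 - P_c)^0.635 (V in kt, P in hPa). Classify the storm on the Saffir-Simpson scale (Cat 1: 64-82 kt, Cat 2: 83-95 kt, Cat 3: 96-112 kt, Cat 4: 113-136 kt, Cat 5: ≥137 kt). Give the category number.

3

ΔP = 1011 − 927 = 84 hPa.
V ≈ 6.7 × 84^0.635 = 6.7 × 16.67 ≈ 112 kt.
112 kt falls in the Category 3 band.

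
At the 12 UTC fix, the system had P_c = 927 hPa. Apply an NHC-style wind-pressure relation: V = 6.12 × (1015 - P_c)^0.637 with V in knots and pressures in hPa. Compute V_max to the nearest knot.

106 kt

ΔP = 1015 − 927 = 88 hPa.
88^0.637 ≈ 17.323.
V ≈ 6.12 × 17.323 ≈ 106.0 kt.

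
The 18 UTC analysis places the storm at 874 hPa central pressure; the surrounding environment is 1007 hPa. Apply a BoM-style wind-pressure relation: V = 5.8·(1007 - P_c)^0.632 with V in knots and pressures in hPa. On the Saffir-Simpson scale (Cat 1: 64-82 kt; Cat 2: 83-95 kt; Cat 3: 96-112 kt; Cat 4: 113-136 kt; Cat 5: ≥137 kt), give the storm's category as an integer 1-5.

ΔP = 1007 − 874 = 133 hPa.
V ≈ 5.8 × 133^0.632 = 5.8 × 21.99 ≈ 128 kt.
128 kt falls in the Category 4 band.

4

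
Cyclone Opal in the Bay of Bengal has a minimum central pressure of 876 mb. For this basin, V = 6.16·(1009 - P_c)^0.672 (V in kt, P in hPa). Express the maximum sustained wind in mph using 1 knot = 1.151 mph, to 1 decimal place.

ΔP = 1009 − 876 = 133 mb.
V ≈ 6.16 × 133^0.672 = 6.16 × 26.744 ≈ 164.744 kt.
164.744 × 1.151 ≈ 189.62 mph → 189.6 mph.

189.6 mph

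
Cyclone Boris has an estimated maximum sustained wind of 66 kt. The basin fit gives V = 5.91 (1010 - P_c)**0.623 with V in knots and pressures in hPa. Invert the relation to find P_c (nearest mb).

ΔP = (V / 5.91)^(1/0.623) = (66/5.91)^1.605.
66/5.91 = 11.168; 11.168^1.605 ≈ 48.10 mb.
P_c = 1010 − 48.10 = 961.90 ≈ 962 mb.

962 mb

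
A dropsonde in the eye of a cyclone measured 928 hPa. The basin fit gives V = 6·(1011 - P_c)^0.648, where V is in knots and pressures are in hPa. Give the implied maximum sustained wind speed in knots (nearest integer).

ΔP = 1011 − 928 = 83 hPa.
83^0.648 ≈ 17.521.
V ≈ 6 × 17.521 ≈ 105.1 kt.

105 kt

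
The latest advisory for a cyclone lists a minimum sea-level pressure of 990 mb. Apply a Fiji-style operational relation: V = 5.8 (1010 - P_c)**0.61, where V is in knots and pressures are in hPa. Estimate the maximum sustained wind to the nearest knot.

ΔP = 1010 − 990 = 20 mb.
20^0.61 ≈ 6.218.
V ≈ 5.8 × 6.218 ≈ 36.1 kt.

36 kt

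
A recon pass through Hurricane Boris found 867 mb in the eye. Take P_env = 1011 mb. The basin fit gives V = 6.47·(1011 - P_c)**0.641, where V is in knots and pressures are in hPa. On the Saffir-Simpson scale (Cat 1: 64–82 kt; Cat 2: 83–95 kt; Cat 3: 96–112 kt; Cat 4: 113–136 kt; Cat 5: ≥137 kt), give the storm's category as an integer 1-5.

5

ΔP = 1011 − 867 = 144 mb.
V ≈ 6.47 × 144^0.641 = 6.47 × 24.18 ≈ 156 kt.
156 kt falls in the Category 5 band.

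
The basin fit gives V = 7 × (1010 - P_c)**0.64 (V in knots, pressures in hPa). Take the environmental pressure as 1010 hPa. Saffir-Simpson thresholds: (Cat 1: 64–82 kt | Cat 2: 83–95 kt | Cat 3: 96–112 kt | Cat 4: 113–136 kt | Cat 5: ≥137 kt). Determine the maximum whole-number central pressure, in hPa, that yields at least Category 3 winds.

Category 3 begins at V = 96 kt.
Required ΔP = (96/7)^(1/0.64) = 13.714^1.562 ≈ 59.82 hPa.
P_c ≤ 1010 − 59.82 = 950.18, so the highest integer P_c is 950 hPa.

950 hPa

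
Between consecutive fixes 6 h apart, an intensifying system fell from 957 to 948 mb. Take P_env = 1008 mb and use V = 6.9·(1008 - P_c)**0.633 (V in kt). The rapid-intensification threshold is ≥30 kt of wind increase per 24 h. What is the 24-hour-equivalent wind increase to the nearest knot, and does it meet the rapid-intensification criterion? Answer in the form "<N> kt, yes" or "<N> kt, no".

36 kt, yes

V₁: ΔP = 51, V ≈ 6.9 × 51^0.633 ≈ 83.13 kt.
V₂: ΔP = 60, V ≈ 6.9 × 60^0.633 ≈ 92.13 kt.
ΔV over 6 h = 9.00 kt → 24 h equivalent = 9.00 × 24/6 ≈ 36.00 kt.
36 kt ≥ 30 kt ⇒ rapid intensification.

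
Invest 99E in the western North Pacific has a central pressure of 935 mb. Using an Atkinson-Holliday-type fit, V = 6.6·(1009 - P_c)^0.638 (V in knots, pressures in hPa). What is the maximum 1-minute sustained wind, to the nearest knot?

ΔP = 1009 − 935 = 74 mb.
74^0.638 ≈ 15.580.
V ≈ 6.6 × 15.580 ≈ 102.8 kt.

103 kt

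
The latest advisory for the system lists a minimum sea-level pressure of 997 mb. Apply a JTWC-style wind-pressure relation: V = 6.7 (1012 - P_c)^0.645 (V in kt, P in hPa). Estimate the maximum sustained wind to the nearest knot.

ΔP = 1012 − 997 = 15 mb.
15^0.645 ≈ 5.736.
V ≈ 6.7 × 5.736 ≈ 38.4 kt.

38 kt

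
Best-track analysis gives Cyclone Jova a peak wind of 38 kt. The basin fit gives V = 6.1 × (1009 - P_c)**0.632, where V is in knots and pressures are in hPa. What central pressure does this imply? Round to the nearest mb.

ΔP = (V / 6.1)^(1/0.632) = (38/6.1)^1.582.
38/6.1 = 6.230; 6.230^1.582 ≈ 18.07 mb.
P_c = 1009 − 18.07 = 990.93 ≈ 991 mb.

991 mb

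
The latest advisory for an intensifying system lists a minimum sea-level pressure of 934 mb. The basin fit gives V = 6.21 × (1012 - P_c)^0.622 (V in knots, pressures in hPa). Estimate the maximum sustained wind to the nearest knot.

93 kt

ΔP = 1012 − 934 = 78 mb.
78^0.622 ≈ 15.027.
V ≈ 6.21 × 15.027 ≈ 93.3 kt.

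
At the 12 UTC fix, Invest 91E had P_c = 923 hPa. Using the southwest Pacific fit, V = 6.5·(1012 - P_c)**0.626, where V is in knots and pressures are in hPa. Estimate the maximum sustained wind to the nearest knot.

108 kt

ΔP = 1012 − 923 = 89 hPa.
89^0.626 ≈ 16.608.
V ≈ 6.5 × 16.608 ≈ 108.0 kt.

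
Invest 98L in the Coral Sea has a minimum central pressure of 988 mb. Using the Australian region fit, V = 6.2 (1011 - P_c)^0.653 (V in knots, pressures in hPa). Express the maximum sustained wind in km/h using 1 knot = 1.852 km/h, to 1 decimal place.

ΔP = 1011 − 988 = 23 mb.
V ≈ 6.2 × 23^0.653 = 6.2 × 7.748 ≈ 48.040 kt.
48.040 × 1.852 ≈ 88.97 km/h → 89.0 km/h.

89.0 km/h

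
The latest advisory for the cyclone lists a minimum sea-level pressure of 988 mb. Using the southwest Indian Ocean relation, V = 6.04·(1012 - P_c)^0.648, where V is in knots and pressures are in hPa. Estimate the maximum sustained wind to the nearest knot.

ΔP = 1012 − 988 = 24 mb.
24^0.648 ≈ 7.841.
V ≈ 6.04 × 7.841 ≈ 47.4 kt.

47 kt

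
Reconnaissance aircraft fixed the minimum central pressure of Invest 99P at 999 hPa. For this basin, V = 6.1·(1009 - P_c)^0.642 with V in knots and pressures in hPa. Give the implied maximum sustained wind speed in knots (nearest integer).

27 kt

ΔP = 1009 − 999 = 10 hPa.
10^0.642 ≈ 4.385.
V ≈ 6.1 × 4.385 ≈ 26.8 kt.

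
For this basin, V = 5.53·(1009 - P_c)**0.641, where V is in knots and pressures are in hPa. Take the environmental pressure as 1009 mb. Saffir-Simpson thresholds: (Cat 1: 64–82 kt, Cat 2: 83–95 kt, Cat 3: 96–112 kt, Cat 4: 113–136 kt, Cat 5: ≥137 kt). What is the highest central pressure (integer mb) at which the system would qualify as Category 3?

923 mb

Category 3 begins at V = 96 kt.
Required ΔP = (96/5.53)^(1/0.641) = 17.360^1.560 ≈ 85.86 mb.
P_c ≤ 1009 − 85.86 = 923.14, so the highest integer P_c is 923 mb.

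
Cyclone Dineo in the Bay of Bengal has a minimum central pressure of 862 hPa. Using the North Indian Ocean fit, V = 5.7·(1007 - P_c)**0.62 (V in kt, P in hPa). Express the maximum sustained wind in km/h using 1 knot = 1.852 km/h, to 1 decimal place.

ΔP = 1007 − 862 = 145 hPa.
V ≈ 5.7 × 145^0.62 = 5.7 × 21.880 ≈ 124.716 kt.
124.716 × 1.852 ≈ 230.97 km/h → 231.0 km/h.

231.0 km/h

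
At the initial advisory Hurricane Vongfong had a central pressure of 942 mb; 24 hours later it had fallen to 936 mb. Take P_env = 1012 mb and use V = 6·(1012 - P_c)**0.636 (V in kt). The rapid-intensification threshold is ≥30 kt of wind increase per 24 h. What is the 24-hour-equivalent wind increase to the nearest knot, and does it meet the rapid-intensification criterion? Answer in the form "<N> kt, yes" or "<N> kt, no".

V₁: ΔP = 70, V ≈ 6 × 70^0.636 ≈ 89.46 kt.
V₂: ΔP = 76, V ≈ 6 × 76^0.636 ≈ 94.26 kt.
ΔV over 24 h = 4.80 kt → 24 h equivalent = 4.80 × 24/24 ≈ 4.80 kt.
5 kt < 30 kt ⇒ not rapid intensification.

5 kt, no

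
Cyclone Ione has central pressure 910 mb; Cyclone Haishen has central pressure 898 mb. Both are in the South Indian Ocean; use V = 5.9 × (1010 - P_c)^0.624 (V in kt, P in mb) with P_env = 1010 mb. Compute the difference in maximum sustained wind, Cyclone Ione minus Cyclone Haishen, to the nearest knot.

-8 kt

Cyclone Ione: ΔP = 100; V ≈ 5.9 × 100^0.624 ≈ 104.44 kt.
Cyclone Haishen: ΔP = 112; V ≈ 5.9 × 112^0.624 ≈ 112.09 kt.
Difference ≈ 104.44 − 112.09 = -7.65 → -8 kt.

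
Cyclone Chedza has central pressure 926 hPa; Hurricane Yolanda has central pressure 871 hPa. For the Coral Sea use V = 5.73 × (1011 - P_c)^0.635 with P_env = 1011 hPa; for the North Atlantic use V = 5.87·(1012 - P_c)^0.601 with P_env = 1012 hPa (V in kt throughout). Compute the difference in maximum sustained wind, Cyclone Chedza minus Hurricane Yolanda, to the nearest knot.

-19 kt

Cyclone Chedza: ΔP = 85; V ≈ 5.73 × 85^0.635 ≈ 96.24 kt.
Hurricane Yolanda: ΔP = 141; V ≈ 5.87 × 141^0.601 ≈ 114.90 kt.
Difference ≈ 96.24 − 114.90 = -18.66 → -19 kt.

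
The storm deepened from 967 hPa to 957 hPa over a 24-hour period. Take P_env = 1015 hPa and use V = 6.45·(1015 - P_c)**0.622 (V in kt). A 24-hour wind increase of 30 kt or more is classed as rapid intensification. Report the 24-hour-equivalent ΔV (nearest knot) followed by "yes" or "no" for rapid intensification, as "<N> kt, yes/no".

9 kt, no

V₁: ΔP = 48, V ≈ 6.45 × 48^0.622 ≈ 71.66 kt.
V₂: ΔP = 58, V ≈ 6.45 × 58^0.622 ≈ 80.61 kt.
ΔV over 24 h = 8.95 kt → 24 h equivalent = 8.95 × 24/24 ≈ 8.95 kt.
9 kt < 30 kt ⇒ not rapid intensification.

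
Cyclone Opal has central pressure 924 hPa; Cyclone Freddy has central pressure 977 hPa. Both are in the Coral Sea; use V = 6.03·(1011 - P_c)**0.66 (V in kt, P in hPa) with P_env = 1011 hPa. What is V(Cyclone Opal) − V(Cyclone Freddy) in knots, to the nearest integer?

Cyclone Opal: ΔP = 87; V ≈ 6.03 × 87^0.66 ≈ 114.92 kt.
Cyclone Freddy: ΔP = 34; V ≈ 6.03 × 34^0.66 ≈ 61.81 kt.
Difference ≈ 114.92 − 61.81 = 53.11 → 53 kt.

53 kt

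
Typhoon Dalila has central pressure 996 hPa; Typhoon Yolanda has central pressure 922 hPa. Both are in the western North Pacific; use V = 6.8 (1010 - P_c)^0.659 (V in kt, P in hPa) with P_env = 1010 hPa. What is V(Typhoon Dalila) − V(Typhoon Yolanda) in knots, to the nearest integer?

Typhoon Dalila: ΔP = 14; V ≈ 6.8 × 14^0.659 ≈ 38.71 kt.
Typhoon Yolanda: ΔP = 88; V ≈ 6.8 × 88^0.659 ≈ 129.99 kt.
Difference ≈ 38.71 − 129.99 = -91.28 → -91 kt.

-91 kt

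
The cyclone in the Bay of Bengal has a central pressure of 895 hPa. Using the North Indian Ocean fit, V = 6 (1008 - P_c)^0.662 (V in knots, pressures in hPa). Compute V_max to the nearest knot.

137 kt

ΔP = 1008 − 895 = 113 hPa.
113^0.662 ≈ 22.863.
V ≈ 6 × 22.863 ≈ 137.2 kt.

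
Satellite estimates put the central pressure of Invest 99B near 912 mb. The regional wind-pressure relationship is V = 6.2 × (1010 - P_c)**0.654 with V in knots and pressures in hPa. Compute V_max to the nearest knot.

124 kt

ΔP = 1010 − 912 = 98 mb.
98^0.654 ≈ 20.057.
V ≈ 6.2 × 20.057 ≈ 124.4 kt.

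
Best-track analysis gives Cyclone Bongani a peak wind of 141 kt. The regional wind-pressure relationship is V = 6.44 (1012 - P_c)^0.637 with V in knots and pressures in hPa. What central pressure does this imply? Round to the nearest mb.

ΔP = (V / 6.44)^(1/0.637) = (141/6.44)^1.570.
141/6.44 = 21.894; 21.894^1.570 ≈ 127.10 mb.
P_c = 1012 − 127.10 = 884.90 ≈ 885 mb.

885 mb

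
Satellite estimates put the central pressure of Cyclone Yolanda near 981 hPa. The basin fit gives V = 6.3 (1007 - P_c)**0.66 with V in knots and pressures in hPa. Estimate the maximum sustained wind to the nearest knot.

54 kt

ΔP = 1007 − 981 = 26 hPa.
26^0.66 ≈ 8.588.
V ≈ 6.3 × 8.588 ≈ 54.1 kt.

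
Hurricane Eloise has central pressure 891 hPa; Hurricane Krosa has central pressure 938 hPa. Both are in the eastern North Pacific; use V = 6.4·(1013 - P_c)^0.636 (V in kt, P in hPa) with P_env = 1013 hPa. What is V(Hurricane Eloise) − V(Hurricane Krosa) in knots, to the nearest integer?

36 kt

Hurricane Eloise: ΔP = 122; V ≈ 6.4 × 122^0.636 ≈ 135.86 kt.
Hurricane Krosa: ΔP = 75; V ≈ 6.4 × 75^0.636 ≈ 99.71 kt.
Difference ≈ 135.86 − 99.71 = 36.15 → 36 kt.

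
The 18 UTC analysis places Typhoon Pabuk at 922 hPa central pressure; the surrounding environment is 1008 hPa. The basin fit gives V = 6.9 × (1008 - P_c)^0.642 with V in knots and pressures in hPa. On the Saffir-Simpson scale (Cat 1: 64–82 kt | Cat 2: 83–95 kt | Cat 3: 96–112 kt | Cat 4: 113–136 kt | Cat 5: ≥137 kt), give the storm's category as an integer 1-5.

ΔP = 1008 − 922 = 86 hPa.
V ≈ 6.9 × 86^0.642 = 6.9 × 17.46 ≈ 120 kt.
120 kt falls in the Category 4 band.

4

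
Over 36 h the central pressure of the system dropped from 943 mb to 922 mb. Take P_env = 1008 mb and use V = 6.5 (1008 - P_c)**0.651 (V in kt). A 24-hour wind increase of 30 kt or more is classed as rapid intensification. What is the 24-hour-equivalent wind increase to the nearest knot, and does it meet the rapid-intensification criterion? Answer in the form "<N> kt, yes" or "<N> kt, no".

V₁: ΔP = 65, V ≈ 6.5 × 65^0.651 ≈ 98.43 kt.
V₂: ΔP = 86, V ≈ 6.5 × 86^0.651 ≈ 118.11 kt.
ΔV over 36 h = 19.68 kt → 24 h equivalent = 19.68 × 24/36 ≈ 13.12 kt.
13 kt < 30 kt ⇒ not rapid intensification.

13 kt, no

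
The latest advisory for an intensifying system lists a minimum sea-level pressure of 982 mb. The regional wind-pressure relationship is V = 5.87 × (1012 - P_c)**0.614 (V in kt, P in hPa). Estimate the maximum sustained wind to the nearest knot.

ΔP = 1012 − 982 = 30 mb.
30^0.614 ≈ 8.071.
V ≈ 5.87 × 8.071 ≈ 47.4 kt.

47 kt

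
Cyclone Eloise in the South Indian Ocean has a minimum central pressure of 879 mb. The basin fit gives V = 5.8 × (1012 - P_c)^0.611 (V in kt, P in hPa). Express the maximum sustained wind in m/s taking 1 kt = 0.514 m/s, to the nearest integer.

ΔP = 1012 − 879 = 133 mb.
V ≈ 5.8 × 133^0.611 = 5.8 × 19.846 ≈ 115.107 kt.
115.107 × 0.514 ≈ 59.16 m/s → 59 m/s.

59 m/s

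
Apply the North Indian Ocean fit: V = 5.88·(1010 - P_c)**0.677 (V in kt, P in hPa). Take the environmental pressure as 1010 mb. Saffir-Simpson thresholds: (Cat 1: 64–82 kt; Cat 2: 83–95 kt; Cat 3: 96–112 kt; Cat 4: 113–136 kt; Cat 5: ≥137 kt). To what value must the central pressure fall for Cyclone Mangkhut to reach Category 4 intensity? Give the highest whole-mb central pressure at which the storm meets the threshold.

Category 4 begins at V = 113 kt.
Required ΔP = (113/5.88)^(1/0.677) = 19.218^1.477 ≈ 78.73 mb.
P_c ≤ 1010 − 78.73 = 931.27, so the highest integer P_c is 931 mb.

931 mb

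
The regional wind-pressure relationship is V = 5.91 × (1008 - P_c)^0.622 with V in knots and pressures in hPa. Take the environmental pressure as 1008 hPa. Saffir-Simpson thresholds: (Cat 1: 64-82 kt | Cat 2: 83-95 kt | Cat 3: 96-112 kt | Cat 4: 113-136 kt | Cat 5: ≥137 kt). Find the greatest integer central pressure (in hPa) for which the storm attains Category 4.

Category 4 begins at V = 113 kt.
Required ΔP = (113/5.91)^(1/0.622) = 19.120^1.608 ≈ 114.89 hPa.
P_c ≤ 1008 − 114.89 = 893.11, so the highest integer P_c is 893 hPa.

893 hPa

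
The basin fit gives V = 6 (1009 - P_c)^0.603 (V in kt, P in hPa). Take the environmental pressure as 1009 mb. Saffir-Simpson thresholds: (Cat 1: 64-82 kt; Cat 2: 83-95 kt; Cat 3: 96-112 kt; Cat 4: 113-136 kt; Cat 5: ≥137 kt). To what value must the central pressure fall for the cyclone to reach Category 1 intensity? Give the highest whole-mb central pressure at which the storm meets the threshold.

958 mb

Category 1 begins at V = 64 kt.
Required ΔP = (64/6)^(1/0.603) = 10.667^1.658 ≈ 50.68 mb.
P_c ≤ 1009 − 50.68 = 958.32, so the highest integer P_c is 958 mb.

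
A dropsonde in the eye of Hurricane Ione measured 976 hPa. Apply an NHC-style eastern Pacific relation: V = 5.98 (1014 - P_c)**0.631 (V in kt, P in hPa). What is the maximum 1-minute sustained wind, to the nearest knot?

ΔP = 1014 − 976 = 38 hPa.
38^0.631 ≈ 9.928.
V ≈ 5.98 × 9.928 ≈ 59.4 kt.

59 kt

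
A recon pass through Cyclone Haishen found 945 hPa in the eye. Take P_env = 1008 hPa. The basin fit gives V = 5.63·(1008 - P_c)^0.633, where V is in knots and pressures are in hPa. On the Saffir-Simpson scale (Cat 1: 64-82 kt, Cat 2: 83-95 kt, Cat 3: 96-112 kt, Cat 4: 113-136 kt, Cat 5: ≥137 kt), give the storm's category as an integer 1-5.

ΔP = 1008 − 945 = 63 hPa.
V ≈ 5.63 × 63^0.633 = 5.63 × 13.77 ≈ 78 kt.
78 kt falls in the Category 1 band.

1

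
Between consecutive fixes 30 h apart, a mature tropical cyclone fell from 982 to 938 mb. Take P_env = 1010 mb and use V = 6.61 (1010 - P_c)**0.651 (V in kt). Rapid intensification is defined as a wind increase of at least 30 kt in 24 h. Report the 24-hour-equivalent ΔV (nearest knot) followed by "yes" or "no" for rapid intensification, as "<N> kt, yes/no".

39 kt, yes

V₁: ΔP = 28, V ≈ 6.61 × 28^0.651 ≈ 57.85 kt.
V₂: ΔP = 72, V ≈ 6.61 × 72^0.651 ≈ 106.99 kt.
ΔV over 30 h = 49.14 kt → 24 h equivalent = 49.14 × 24/30 ≈ 39.31 kt.
39 kt ≥ 30 kt ⇒ rapid intensification.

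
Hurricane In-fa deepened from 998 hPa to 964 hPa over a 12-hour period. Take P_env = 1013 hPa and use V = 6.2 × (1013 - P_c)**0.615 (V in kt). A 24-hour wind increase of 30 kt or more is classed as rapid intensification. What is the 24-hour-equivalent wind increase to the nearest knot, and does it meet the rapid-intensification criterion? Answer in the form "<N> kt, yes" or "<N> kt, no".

70 kt, yes

V₁: ΔP = 15, V ≈ 6.2 × 15^0.615 ≈ 32.79 kt.
V₂: ΔP = 49, V ≈ 6.2 × 49^0.615 ≈ 67.90 kt.
ΔV over 12 h = 35.11 kt → 24 h equivalent = 35.11 × 24/12 ≈ 70.22 kt.
70 kt ≥ 30 kt ⇒ rapid intensification.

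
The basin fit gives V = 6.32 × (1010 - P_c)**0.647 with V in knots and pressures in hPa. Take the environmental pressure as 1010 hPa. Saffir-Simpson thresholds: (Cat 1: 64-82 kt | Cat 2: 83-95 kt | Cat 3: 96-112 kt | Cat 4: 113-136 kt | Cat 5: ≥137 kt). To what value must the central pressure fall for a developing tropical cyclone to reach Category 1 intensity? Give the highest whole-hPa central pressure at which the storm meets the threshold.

Category 1 begins at V = 64 kt.
Required ΔP = (64/6.32)^(1/0.647) = 10.127^1.546 ≈ 35.81 hPa.
P_c ≤ 1010 − 35.81 = 974.19, so the highest integer P_c is 974 hPa.

974 hPa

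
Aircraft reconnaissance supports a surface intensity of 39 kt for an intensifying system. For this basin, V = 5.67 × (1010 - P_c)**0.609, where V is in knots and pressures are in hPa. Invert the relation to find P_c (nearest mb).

986 mb

ΔP = (V / 5.67)^(1/0.609) = (39/5.67)^1.642.
39/5.67 = 6.878; 6.878^1.642 ≈ 23.72 mb.
P_c = 1010 − 23.72 = 986.28 ≈ 986 mb.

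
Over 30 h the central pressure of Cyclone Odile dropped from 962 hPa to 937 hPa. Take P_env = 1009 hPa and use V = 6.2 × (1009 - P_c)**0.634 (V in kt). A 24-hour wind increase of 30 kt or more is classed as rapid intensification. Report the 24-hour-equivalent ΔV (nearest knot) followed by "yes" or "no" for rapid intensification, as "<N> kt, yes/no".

18 kt, no

V₁: ΔP = 47, V ≈ 6.2 × 47^0.634 ≈ 71.20 kt.
V₂: ΔP = 72, V ≈ 6.2 × 72^0.634 ≈ 93.31 kt.
ΔV over 30 h = 22.11 kt → 24 h equivalent = 22.11 × 24/30 ≈ 17.69 kt.
18 kt < 30 kt ⇒ not rapid intensification.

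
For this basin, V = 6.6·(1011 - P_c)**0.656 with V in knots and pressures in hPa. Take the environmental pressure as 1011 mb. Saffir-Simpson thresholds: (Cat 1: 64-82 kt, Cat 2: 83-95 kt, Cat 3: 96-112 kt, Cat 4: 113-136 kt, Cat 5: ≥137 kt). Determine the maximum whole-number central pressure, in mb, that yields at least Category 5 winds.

909 mb

Category 5 begins at V = 137 kt.
Required ΔP = (137/6.6)^(1/0.656) = 20.758^1.524 ≈ 101.83 mb.
P_c ≤ 1011 − 101.83 = 909.17, so the highest integer P_c is 909 mb.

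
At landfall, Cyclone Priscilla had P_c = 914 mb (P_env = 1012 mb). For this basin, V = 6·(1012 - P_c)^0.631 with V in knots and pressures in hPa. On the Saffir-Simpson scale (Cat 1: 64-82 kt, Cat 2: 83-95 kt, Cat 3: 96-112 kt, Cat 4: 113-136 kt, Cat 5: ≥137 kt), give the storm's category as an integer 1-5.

3

ΔP = 1012 − 914 = 98 mb.
V ≈ 6 × 98^0.631 = 6 × 18.05 ≈ 108 kt.
108 kt falls in the Category 3 band.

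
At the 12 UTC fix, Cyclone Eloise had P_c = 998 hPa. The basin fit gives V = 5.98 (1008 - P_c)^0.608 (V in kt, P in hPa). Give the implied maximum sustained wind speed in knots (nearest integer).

24 kt

ΔP = 1008 − 998 = 10 hPa.
10^0.608 ≈ 4.055.
V ≈ 5.98 × 4.055 ≈ 24.2 kt.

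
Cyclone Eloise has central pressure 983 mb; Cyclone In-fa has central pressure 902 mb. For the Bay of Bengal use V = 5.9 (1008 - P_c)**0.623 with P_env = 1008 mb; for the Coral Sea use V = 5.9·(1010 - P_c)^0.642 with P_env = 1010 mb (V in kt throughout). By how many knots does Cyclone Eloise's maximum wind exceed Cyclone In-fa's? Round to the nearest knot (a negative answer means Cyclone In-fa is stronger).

-75 kt

Cyclone Eloise: ΔP = 25; V ≈ 5.9 × 25^0.623 ≈ 43.83 kt.
Cyclone In-fa: ΔP = 108; V ≈ 5.9 × 108^0.642 ≈ 119.21 kt.
Difference ≈ 43.83 − 119.21 = -75.38 → -75 kt.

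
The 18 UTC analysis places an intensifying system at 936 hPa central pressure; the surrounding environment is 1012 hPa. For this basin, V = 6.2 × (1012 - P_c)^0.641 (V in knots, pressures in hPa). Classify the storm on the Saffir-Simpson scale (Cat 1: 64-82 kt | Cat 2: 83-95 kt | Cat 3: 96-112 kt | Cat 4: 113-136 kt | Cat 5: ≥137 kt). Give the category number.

ΔP = 1012 − 936 = 76 hPa.
V ≈ 6.2 × 76^0.641 = 6.2 × 16.05 ≈ 100 kt.
100 kt falls in the Category 3 band.

3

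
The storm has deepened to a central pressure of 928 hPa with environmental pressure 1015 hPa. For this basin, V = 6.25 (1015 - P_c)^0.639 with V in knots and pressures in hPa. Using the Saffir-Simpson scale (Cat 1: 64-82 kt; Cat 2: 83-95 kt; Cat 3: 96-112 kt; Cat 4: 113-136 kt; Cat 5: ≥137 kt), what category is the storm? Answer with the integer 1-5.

ΔP = 1015 − 928 = 87 hPa.
V ≈ 6.25 × 87^0.639 = 6.25 × 17.35 ≈ 108 kt.
108 kt falls in the Category 3 band.

3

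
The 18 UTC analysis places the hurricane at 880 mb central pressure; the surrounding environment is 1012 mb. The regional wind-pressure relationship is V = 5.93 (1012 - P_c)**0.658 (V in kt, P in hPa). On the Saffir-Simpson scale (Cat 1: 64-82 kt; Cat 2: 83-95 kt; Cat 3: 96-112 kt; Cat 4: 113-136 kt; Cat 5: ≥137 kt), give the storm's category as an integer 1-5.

5

ΔP = 1012 − 880 = 132 mb.
V ≈ 5.93 × 132^0.658 = 5.93 × 24.85 ≈ 147 kt.
147 kt falls in the Category 5 band.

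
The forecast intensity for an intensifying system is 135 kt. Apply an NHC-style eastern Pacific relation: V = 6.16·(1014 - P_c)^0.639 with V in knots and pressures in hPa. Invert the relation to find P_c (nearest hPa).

889 hPa

ΔP = (V / 6.16)^(1/0.639) = (135/6.16)^1.565.
135/6.16 = 21.916; 21.916^1.565 ≈ 125.37 hPa.
P_c = 1014 − 125.37 = 888.63 ≈ 889 hPa.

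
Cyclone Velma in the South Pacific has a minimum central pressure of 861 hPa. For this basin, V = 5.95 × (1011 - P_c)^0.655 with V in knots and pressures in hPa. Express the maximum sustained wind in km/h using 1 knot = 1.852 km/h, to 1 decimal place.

293.4 km/h

ΔP = 1011 − 861 = 150 hPa.
V ≈ 5.95 × 150^0.655 = 5.95 × 26.628 ≈ 158.437 kt.
158.437 × 1.852 ≈ 293.43 km/h → 293.4 km/h.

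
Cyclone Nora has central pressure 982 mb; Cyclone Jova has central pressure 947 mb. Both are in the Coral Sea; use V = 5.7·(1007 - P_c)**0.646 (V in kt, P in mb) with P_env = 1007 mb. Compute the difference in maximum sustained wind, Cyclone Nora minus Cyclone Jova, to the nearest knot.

Cyclone Nora: ΔP = 25; V ≈ 5.7 × 25^0.646 ≈ 45.60 kt.
Cyclone Jova: ΔP = 60; V ≈ 5.7 × 60^0.646 ≈ 80.27 kt.
Difference ≈ 45.60 − 80.27 = -34.67 → -35 kt.

-35 kt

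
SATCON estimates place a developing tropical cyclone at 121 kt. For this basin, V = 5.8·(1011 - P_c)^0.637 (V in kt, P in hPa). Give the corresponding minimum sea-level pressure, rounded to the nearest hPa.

893 hPa

ΔP = (V / 5.8)^(1/0.637) = (121/5.8)^1.570.
121/5.8 = 20.862; 20.862^1.570 ≈ 117.82 hPa.
P_c = 1011 − 117.82 = 893.18 ≈ 893 hPa.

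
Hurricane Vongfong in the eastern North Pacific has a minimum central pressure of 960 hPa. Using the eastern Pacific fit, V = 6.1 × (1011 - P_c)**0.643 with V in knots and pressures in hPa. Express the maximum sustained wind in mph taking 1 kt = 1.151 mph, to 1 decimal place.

ΔP = 1011 − 960 = 51 hPa.
V ≈ 6.1 × 51^0.643 = 6.1 × 12.530 ≈ 76.436 kt.
76.436 × 1.151 ≈ 87.98 mph → 88.0 mph.

88.0 mph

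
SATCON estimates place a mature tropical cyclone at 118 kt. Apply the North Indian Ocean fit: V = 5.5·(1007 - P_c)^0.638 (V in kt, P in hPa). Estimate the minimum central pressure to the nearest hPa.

ΔP = (V / 5.5)^(1/0.638) = (118/5.5)^1.567.
118/5.5 = 21.455; 21.455^1.567 ≈ 122.19 hPa.
P_c = 1007 − 122.19 = 884.81 ≈ 885 hPa.

885 hPa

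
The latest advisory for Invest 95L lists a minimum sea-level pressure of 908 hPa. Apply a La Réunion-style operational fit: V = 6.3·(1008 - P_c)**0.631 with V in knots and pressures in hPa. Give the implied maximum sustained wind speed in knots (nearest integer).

115 kt

ΔP = 1008 − 908 = 100 hPa.
100^0.631 ≈ 18.281.
V ≈ 6.3 × 18.281 ≈ 115.2 kt.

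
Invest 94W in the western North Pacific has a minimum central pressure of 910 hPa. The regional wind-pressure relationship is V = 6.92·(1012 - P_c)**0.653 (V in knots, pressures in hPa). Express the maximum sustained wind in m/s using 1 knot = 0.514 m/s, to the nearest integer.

73 m/s

ΔP = 1012 − 910 = 102 hPa.
V ≈ 6.92 × 102^0.653 = 6.92 × 20.493 ≈ 141.815 kt.
141.815 × 0.514 ≈ 72.89 m/s → 73 m/s.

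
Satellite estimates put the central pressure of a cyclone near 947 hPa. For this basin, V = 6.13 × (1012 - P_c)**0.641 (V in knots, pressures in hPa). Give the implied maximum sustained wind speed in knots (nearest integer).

89 kt

ΔP = 1012 − 947 = 65 hPa.
65^0.641 ≈ 14.524.
V ≈ 6.13 × 14.524 ≈ 89.0 kt.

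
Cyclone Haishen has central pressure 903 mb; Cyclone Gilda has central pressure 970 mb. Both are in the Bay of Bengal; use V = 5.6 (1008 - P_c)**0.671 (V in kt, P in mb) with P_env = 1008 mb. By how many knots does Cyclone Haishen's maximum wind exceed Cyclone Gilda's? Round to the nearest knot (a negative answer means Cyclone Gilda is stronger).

63 kt

Cyclone Haishen: ΔP = 105; V ≈ 5.6 × 105^0.671 ≈ 127.18 kt.
Cyclone Gilda: ΔP = 38; V ≈ 5.6 × 38^0.671 ≈ 64.30 kt.
Difference ≈ 127.18 − 64.30 = 62.88 → 63 kt.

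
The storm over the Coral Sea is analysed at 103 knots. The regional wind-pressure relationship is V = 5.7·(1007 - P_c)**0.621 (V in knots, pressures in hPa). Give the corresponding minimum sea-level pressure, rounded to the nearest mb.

901 mb

ΔP = (V / 5.7)^(1/0.621) = (103/5.7)^1.610.
103/5.7 = 18.070; 18.070^1.610 ≈ 105.70 mb.
P_c = 1007 − 105.70 = 901.30 ≈ 901 mb.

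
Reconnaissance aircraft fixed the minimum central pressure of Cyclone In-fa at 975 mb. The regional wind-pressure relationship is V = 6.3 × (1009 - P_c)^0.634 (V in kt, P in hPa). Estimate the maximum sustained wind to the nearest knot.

59 kt

ΔP = 1009 − 975 = 34 mb.
34^0.634 ≈ 9.353.
V ≈ 6.3 × 9.353 ≈ 58.9 kt.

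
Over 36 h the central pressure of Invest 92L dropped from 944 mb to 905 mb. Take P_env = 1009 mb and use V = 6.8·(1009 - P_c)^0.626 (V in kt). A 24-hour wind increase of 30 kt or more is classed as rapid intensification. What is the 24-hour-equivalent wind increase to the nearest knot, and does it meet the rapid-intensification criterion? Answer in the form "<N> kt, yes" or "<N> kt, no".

V₁: ΔP = 65, V ≈ 6.8 × 65^0.626 ≈ 92.77 kt.
V₂: ΔP = 104, V ≈ 6.8 × 104^0.626 ≈ 124.50 kt.
ΔV over 36 h = 31.73 kt → 24 h equivalent = 31.73 × 24/36 ≈ 21.15 kt.
21 kt < 30 kt ⇒ not rapid intensification.

21 kt, no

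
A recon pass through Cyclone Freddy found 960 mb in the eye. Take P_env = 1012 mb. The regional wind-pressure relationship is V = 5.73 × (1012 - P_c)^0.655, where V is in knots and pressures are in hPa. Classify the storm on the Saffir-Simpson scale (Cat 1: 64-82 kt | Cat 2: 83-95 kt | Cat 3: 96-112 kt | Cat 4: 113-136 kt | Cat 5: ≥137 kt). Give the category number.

1

ΔP = 1012 − 960 = 52 mb.
V ≈ 5.73 × 52^0.655 = 5.73 × 13.30 ≈ 76 kt.
76 kt falls in the Category 1 band.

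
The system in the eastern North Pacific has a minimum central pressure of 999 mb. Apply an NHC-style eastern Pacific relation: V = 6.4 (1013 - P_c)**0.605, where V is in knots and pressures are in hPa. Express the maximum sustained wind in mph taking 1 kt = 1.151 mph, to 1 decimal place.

ΔP = 1013 − 999 = 14 mb.
V ≈ 6.4 × 14^0.605 = 6.4 × 4.936 ≈ 31.593 kt.
31.593 × 1.151 ≈ 36.36 mph → 36.4 mph.

36.4 mph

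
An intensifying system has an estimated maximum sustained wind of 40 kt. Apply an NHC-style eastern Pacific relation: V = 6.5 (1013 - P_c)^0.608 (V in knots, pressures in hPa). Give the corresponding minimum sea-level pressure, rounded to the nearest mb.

993 mb

ΔP = (V / 6.5)^(1/0.608) = (40/6.5)^1.645.
40/6.5 = 6.154; 6.154^1.645 ≈ 19.86 mb.
P_c = 1013 − 19.86 = 993.14 ≈ 993 mb.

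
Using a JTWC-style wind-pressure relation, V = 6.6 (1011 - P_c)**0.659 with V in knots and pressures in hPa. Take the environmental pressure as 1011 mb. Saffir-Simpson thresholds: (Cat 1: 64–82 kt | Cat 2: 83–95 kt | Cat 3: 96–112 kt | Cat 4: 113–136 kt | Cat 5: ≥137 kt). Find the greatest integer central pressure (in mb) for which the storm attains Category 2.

Category 2 begins at V = 83 kt.
Required ΔP = (83/6.6)^(1/0.659) = 12.576^1.517 ≈ 46.61 mb.
P_c ≤ 1011 − 46.61 = 964.39, so the highest integer P_c is 964 mb.

964 mb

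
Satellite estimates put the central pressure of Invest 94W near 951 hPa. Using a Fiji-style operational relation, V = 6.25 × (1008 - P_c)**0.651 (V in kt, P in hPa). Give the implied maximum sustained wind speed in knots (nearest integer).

ΔP = 1008 − 951 = 57 hPa.
57^0.651 ≈ 13.902.
V ≈ 6.25 × 13.902 ≈ 86.9 kt.

87 kt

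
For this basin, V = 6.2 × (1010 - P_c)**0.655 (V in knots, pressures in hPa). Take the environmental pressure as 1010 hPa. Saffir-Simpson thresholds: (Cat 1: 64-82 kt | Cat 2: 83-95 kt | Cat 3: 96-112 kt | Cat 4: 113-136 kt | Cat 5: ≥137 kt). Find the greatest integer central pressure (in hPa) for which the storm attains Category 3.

944 hPa

Category 3 begins at V = 96 kt.
Required ΔP = (96/6.2)^(1/0.655) = 15.484^1.527 ≈ 65.56 hPa.
P_c ≤ 1010 − 65.56 = 944.44, so the highest integer P_c is 944 hPa.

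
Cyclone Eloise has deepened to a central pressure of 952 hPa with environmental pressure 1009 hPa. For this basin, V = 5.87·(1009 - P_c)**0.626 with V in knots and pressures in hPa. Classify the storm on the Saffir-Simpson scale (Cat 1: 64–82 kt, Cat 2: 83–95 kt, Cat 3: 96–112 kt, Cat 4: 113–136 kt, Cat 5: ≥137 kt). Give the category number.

1

ΔP = 1009 − 952 = 57 hPa.
V ≈ 5.87 × 57^0.626 = 5.87 × 12.57 ≈ 74 kt.
74 kt falls in the Category 1 band.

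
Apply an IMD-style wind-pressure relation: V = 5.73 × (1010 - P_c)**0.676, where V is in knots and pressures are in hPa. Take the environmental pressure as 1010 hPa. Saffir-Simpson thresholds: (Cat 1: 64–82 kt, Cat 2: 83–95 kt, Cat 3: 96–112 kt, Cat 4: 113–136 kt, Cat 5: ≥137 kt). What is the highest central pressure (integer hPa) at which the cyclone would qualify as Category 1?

974 hPa

Category 1 begins at V = 64 kt.
Required ΔP = (64/5.73)^(1/0.676) = 11.169^1.479 ≈ 35.51 hPa.
P_c ≤ 1010 − 35.51 = 974.49, so the highest integer P_c is 974 hPa.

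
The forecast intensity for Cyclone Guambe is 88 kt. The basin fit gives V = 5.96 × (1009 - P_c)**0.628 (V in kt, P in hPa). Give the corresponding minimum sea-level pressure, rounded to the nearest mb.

ΔP = (V / 5.96)^(1/0.628) = (88/5.96)^1.592.
88/5.96 = 14.765; 14.765^1.592 ≈ 72.75 mb.
P_c = 1009 − 72.75 = 936.25 ≈ 936 mb.

936 mb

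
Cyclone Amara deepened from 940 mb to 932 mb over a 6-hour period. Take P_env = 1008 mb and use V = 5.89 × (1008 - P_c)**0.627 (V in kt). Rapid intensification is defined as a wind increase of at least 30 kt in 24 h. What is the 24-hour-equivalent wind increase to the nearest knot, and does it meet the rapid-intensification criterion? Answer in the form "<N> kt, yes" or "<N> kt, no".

24 kt, no

V₁: ΔP = 68, V ≈ 5.89 × 68^0.627 ≈ 83.00 kt.
V₂: ΔP = 76, V ≈ 5.89 × 76^0.627 ≈ 89.00 kt.
ΔV over 6 h = 6.00 kt → 24 h equivalent = 6.00 × 24/6 ≈ 24.00 kt.
24 kt < 30 kt ⇒ not rapid intensification.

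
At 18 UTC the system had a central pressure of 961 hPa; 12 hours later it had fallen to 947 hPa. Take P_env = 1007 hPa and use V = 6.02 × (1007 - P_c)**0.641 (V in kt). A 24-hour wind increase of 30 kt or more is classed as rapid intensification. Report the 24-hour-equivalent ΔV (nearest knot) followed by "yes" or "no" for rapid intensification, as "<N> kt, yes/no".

V₁: ΔP = 46, V ≈ 6.02 × 46^0.641 ≈ 70.05 kt.
V₂: ΔP = 60, V ≈ 6.02 × 60^0.641 ≈ 83.06 kt.
ΔV over 12 h = 13.01 kt → 24 h equivalent = 13.01 × 24/12 ≈ 26.02 kt.
26 kt < 30 kt ⇒ not rapid intensification.

26 kt, no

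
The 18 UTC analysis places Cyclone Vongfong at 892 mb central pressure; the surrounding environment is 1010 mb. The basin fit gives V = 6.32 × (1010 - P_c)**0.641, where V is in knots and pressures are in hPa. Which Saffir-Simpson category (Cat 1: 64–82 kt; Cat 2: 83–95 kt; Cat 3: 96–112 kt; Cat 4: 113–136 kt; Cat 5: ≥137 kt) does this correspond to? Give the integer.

4

ΔP = 1010 − 892 = 118 mb.
V ≈ 6.32 × 118^0.641 = 6.32 × 21.29 ≈ 135 kt.
135 kt falls in the Category 4 band.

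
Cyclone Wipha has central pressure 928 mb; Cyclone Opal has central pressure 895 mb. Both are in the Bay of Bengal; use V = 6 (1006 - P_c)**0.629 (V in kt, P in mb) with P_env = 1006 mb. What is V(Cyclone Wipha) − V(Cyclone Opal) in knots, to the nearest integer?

Cyclone Wipha: ΔP = 78; V ≈ 6 × 78^0.629 ≈ 92.96 kt.
Cyclone Opal: ΔP = 111; V ≈ 6 × 111^0.629 ≈ 116.05 kt.
Difference ≈ 92.96 − 116.05 = -23.09 → -23 kt.

-23 kt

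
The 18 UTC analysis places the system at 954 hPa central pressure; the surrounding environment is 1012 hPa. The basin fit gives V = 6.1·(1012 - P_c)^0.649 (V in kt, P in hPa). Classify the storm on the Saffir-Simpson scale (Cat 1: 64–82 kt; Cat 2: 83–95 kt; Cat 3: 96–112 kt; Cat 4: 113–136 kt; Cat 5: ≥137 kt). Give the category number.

ΔP = 1012 − 954 = 58 hPa.
V ≈ 6.1 × 58^0.649 = 6.1 × 13.95 ≈ 85 kt.
85 kt falls in the Category 2 band.

2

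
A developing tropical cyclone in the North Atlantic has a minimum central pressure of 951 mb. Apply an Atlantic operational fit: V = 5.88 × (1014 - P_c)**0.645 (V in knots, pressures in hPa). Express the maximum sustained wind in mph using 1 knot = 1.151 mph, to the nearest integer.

98 mph

ΔP = 1014 − 951 = 63 mb.
V ≈ 5.88 × 63^0.645 = 5.88 × 14.474 ≈ 85.104 kt.
85.104 × 1.151 ≈ 97.96 mph → 98 mph.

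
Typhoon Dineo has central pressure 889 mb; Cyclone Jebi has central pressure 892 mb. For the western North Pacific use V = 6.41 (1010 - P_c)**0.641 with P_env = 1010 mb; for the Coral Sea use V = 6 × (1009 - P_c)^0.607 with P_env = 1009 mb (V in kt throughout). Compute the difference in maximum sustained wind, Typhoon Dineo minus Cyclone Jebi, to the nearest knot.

31 kt

Typhoon Dineo: ΔP = 121; V ≈ 6.41 × 121^0.641 ≈ 138.65 kt.
Cyclone Jebi: ΔP = 117; V ≈ 6 × 117^0.607 ≈ 108.03 kt.
Difference ≈ 138.65 − 108.03 = 30.62 → 31 kt.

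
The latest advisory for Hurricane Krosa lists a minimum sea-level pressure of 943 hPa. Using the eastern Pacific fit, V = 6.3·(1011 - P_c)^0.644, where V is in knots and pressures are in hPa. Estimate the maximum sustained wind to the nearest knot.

ΔP = 1011 − 943 = 68 hPa.
68^0.644 ≈ 15.140.
V ≈ 6.3 × 15.140 ≈ 95.4 kt.

95 kt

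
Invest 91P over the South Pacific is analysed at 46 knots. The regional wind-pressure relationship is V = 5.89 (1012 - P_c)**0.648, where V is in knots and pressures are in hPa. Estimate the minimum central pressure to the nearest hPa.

988 hPa

ΔP = (V / 5.89)^(1/0.648) = (46/5.89)^1.543.
46/5.89 = 7.810; 7.810^1.543 ≈ 23.85 hPa.
P_c = 1012 − 23.85 = 988.15 ≈ 988 hPa.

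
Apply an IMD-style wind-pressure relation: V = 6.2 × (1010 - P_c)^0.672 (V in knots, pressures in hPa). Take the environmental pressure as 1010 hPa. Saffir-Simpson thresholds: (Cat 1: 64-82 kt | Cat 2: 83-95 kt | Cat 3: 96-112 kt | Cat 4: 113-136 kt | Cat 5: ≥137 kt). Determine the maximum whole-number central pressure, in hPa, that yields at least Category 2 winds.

Category 2 begins at V = 83 kt.
Required ΔP = (83/6.2)^(1/0.672) = 13.387^1.488 ≈ 47.49 hPa.
P_c ≤ 1010 − 47.49 = 962.51, so the highest integer P_c is 962 hPa.

962 hPa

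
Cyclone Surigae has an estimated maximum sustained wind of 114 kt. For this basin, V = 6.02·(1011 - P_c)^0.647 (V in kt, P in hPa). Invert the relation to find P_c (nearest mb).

ΔP = (V / 6.02)^(1/0.647) = (114/6.02)^1.546.
114/6.02 = 18.937; 18.937^1.546 ≈ 94.23 mb.
P_c = 1011 − 94.23 = 916.77 ≈ 917 mb.

917 mb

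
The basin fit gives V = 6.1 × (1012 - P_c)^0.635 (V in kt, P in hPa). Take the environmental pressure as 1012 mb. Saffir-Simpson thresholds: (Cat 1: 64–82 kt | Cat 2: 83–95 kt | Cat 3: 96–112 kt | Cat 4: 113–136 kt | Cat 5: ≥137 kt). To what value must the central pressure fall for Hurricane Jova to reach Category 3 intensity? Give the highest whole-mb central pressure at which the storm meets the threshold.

935 mb

Category 3 begins at V = 96 kt.
Required ΔP = (96/6.1)^(1/0.635) = 15.738^1.575 ≈ 76.73 mb.
P_c ≤ 1012 − 76.73 = 935.27, so the highest integer P_c is 935 mb.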